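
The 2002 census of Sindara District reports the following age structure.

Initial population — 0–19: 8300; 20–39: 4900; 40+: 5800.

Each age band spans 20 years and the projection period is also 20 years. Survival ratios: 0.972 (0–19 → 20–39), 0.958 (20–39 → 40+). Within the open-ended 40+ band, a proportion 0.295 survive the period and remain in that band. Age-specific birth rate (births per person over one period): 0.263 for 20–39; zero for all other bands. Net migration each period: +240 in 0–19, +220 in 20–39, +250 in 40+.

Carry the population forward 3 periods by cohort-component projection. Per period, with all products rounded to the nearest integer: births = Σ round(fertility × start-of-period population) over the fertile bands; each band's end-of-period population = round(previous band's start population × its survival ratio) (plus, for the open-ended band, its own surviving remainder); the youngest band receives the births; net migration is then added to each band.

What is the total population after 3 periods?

After projecting period 1:
Births: 4900 * 0.263 = 1289
20–39: 8300 * 0.972 = 8068
40+: 4900 * 0.958 + 5800 * 0.295 = 4694 + 1711 = 6405
Net migration: 0–19 + 240 → 1529; 20–39 + 220 → 8288; 40+ + 250 → 6655
End of period: [1529, 8288, 6655]
After projecting period 2:
Births: 8288 * 0.263 = 2180
20–39: 1529 * 0.972 = 1486
40+: 8288 * 0.958 + 6655 * 0.295 = 7940 + 1963 = 9903
Net migration: 0–19 + 240 → 2420; 20–39 + 220 → 1706; 40+ + 250 → 10153
End of period: [2420, 1706, 10153]
After projecting period 3:
Births: 1706 * 0.263 = 449
20–39: 2420 * 0.972 = 2352
40+: 1706 * 0.958 + 10153 * 0.295 = 1634 + 2995 = 4629
Net migration: 0–19 + 240 → 689; 20–39 + 220 → 2572; 40+ + 250 → 4879
End of period: [689, 2572, 4879]
Total after period 3: 689 + 2572 + 4879 = 8140

8140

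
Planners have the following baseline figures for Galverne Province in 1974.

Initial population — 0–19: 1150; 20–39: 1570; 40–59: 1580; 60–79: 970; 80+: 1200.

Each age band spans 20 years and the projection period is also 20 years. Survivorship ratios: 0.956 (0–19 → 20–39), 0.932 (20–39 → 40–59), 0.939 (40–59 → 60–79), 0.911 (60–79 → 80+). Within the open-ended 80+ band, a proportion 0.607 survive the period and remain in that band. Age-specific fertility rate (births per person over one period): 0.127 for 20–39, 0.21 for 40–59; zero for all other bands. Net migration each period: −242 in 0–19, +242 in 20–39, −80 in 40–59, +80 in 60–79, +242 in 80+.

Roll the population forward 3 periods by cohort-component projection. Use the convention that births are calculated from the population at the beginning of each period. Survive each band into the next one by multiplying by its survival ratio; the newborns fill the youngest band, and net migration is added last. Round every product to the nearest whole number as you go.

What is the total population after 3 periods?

Period 1:
Births: 1570 × 0.127 = 199 ; 1580 × 0.21 = 332 → 531
20–39: 1150 × 0.956 = 1099
40–59: 1570 × 0.932 = 1463
60–79: 1580 × 0.939 = 1484
80+: 970 × 0.911 + 1200 × 0.607 = 884 + 728 = 1612
Net migration: 0–19 − 242 → 289; 20–39 + 242 → 1341; 40–59 − 80 → 1383; 60–79 + 80 → 1564; 80+ + 242 → 1854
Population now: 0–19=289, 20–39=1341, 40–59=1383, 60–79=1564, 80+=1854
Period 2:
Births: 1341 × 0.127 = 170 ; 1383 × 0.21 = 290 → 460
20–39: 289 × 0.956 = 276
40–59: 1341 × 0.932 = 1250
60–79: 1383 × 0.939 = 1299
80+: 1564 × 0.911 + 1854 × 0.607 = 1425 + 1125 = 2550
Net migration: 0–19 − 242 → 218; 20–39 + 242 → 518; 40–59 − 80 → 1170; 60–79 + 80 → 1379; 80+ + 242 → 2792
Population now: 0–19=218, 20–39=518, 40–59=1170, 60–79=1379, 80+=2792
Period 3:
Births: 518 × 0.127 = 66 ; 1170 × 0.21 = 246 → 312
20–39: 218 × 0.956 = 208
40–59: 518 × 0.932 = 483
60–79: 1170 × 0.939 = 1099
80+: 1379 × 0.911 + 2792 × 0.607 = 1256 + 1695 = 2951
Net migration: 0–19 − 242 → 70; 20–39 + 242 → 450; 40–59 − 80 → 403; 60–79 + 80 → 1179; 80+ + 242 → 3193
Population now: 0–19=70, 20–39=450, 40–59=403, 60–79=1179, 80+=3193
Total after period 3: 70 + 450 + 403 + 1179 + 3193 = 5295

5295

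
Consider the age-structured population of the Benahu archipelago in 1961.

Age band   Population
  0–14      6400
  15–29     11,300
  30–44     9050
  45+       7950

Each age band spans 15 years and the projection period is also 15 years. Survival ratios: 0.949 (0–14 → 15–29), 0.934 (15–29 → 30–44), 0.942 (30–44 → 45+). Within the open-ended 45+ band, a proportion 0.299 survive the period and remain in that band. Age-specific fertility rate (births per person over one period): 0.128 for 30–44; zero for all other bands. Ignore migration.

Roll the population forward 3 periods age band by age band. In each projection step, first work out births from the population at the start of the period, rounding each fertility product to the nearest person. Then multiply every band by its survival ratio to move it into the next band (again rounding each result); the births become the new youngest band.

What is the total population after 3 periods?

— Period 1 —
Births: 9050 × 0.128 = 1158
15–29: 6400 × 0.949 = 6074
30–44: 11300 × 0.934 = 10554
45+: 9050 × 0.942 + 7950 × 0.299 = 8525 + 2377 = 10902
→ [1158, 6074, 10554, 10902]
— Period 2 —
Births: 10554 × 0.128 = 1351
15–29: 1158 × 0.949 = 1099
30–44: 6074 × 0.934 = 5673
45+: 10554 × 0.942 + 10902 × 0.299 = 9942 + 3260 = 13202
→ [1351, 1099, 5673, 13202]
— Period 3 —
Births: 5673 × 0.128 = 726
15–29: 1351 × 0.949 = 1282
30–44: 1099 × 0.934 = 1026
45+: 5673 × 0.942 + 13202 × 0.299 = 5344 + 3947 = 9291
→ [726, 1282, 1026, 9291]
Total after period 3: 726 + 1282 + 1026 + 9291 = 12325

12325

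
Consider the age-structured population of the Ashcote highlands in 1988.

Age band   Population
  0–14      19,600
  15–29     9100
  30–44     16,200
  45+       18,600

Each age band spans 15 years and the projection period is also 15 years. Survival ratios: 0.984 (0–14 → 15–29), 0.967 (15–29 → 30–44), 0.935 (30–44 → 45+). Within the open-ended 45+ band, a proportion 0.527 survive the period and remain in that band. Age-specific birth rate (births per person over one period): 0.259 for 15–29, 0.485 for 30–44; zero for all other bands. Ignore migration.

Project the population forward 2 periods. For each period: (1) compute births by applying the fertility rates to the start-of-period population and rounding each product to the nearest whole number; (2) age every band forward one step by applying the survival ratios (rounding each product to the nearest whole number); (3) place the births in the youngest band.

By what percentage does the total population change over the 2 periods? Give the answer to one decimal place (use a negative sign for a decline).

[period 1]
Births: 9100 * 0.259 = 2357, 16200 * 0.485 = 7857 → 10214
15–29: 19600 * 0.984 = 19286
30–44: 9100 * 0.967 = 8800
45+: 16200 * 0.935 + 18600 * 0.527 = 15147 + 9802 = 24949
End of period: [10214, 19286, 8800, 24949]
[period 2]
Births: 19286 * 0.259 = 4995, 8800 * 0.485 = 4268 → 9263
15–29: 10214 * 0.984 = 10051
30–44: 19286 * 0.967 = 18650
45+: 8800 * 0.935 + 24949 * 0.527 = 8228 + 13148 = 21376
End of period: [9263, 10051, 18650, 21376]
Total: 63500 → 59340; change = -4160; percentage change = -6.6%

-6.6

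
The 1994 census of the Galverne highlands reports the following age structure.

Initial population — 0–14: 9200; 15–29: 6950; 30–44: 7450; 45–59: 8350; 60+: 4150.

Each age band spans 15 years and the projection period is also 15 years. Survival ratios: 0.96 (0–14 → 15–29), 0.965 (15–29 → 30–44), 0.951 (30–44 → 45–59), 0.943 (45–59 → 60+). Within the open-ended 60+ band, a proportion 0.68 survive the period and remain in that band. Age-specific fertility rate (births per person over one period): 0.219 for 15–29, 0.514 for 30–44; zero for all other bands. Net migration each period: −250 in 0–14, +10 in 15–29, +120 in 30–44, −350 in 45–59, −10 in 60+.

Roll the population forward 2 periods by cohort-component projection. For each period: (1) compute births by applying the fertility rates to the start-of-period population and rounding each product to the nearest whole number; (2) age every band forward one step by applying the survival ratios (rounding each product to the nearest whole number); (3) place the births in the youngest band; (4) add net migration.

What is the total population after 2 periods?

38504

Period 1.
Births: 6950 × 0.219 = 1522 ; 7450 × 0.514 = 3829 ⇒ total 5351
15–29: 9200 × 0.96 = 8832
30–44: 6950 × 0.965 = 6707
45–59: 7450 × 0.951 = 7085
60+: 8350 × 0.943 + 4150 × 0.68 = 7874 + 2822 = 10696
Net migration: 0–14 − 250 → 5101; 15–29 + 10 → 8842; 30–44 + 120 → 6827; 45–59 − 350 → 6735; 60+ − 10 → 10686
Population now: 0–14=5101, 15–29=8842, 30–44=6827, 45–59=6735, 60+=10686
Period 2.
Births: 8842 × 0.219 = 1936 ; 6827 × 0.514 = 3509 ⇒ total 5445
15–29: 5101 × 0.96 = 4897
30–44: 8842 × 0.965 = 8533
45–59: 6827 × 0.951 = 6492
60+: 6735 × 0.943 + 10686 × 0.68 = 6351 + 7266 = 13617
Net migration: 0–14 − 250 → 5195; 15–29 + 10 → 4907; 30–44 + 120 → 8653; 45–59 − 350 → 6142; 60+ − 10 → 13607
Population now: 0–14=5195, 15–29=4907, 30–44=8653, 45–59=6142, 60+=13607
Total after period 2: 5195 + 4907 + 8653 + 6142 + 13607 = 38504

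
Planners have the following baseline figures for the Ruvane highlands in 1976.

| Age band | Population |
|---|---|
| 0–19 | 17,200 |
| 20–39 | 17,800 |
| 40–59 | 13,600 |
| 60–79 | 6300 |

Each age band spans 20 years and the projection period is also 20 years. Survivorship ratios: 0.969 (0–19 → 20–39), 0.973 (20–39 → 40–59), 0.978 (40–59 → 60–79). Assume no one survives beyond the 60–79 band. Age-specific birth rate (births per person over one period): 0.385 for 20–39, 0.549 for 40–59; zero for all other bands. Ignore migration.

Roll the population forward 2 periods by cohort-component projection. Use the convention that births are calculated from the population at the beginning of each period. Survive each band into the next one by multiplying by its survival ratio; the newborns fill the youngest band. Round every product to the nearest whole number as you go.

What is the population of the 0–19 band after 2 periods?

After projecting period 1:
Births: 17800 * 0.385 = 6853  |  13600 * 0.549 = 7466 — total 14319
20–39: 17200 * 0.969 = 16667
40–59: 17800 * 0.973 = 17319
60–79: 13600 * 0.978 = 13301
Population now: 0–19=14319, 20–39=16667, 40–59=17319, 60–79=13301
After projecting period 2:
Births: 16667 * 0.385 = 6417  |  17319 * 0.549 = 9508 — total 15925
20–39: 14319 * 0.969 = 13875
40–59: 16667 * 0.973 = 16217
60–79: 17319 * 0.978 = 16938
Population now: 0–19=15925, 20–39=13875, 40–59=16217, 60–79=16938

15925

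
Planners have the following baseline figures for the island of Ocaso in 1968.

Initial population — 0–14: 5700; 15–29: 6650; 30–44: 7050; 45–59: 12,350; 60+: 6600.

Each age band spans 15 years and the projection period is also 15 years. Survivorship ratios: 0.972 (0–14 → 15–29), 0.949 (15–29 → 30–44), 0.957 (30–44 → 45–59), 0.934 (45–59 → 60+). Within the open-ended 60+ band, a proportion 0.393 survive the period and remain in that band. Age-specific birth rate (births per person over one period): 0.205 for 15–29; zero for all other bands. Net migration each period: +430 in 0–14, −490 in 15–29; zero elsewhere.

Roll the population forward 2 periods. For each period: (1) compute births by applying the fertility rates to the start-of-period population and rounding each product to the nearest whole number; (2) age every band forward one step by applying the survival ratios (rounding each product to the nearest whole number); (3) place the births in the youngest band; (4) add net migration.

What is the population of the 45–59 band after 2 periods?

Numbering the groups 1..5 from youngest to oldest:
Period 1.
Births: 6650 × 0.205 = 1363
Group 2: 5700 × 0.972 = 5540
Group 3: 6650 × 0.949 = 6311
Group 4: 7050 × 0.957 = 6747
Group 5: 12350 × 0.934 + 6600 × 0.393 = 11535 + 2594 = 14129
Net migration: Group 1 + 430 → 1793; Group 2 − 490 → 5050
Giving 1793 / 5050 / 6311 / 6747 / 14129.
Period 2.
Births: 5050 × 0.205 = 1035
Group 2: 1793 × 0.972 = 1743
Group 3: 5050 × 0.949 = 4792
Group 4: 6311 × 0.957 = 6040
Group 5: 6747 × 0.934 + 14129 × 0.393 = 6302 + 5553 = 11855
Net migration: Group 1 + 430 → 1465; Group 2 − 490 → 1253
Giving 1465 / 1253 / 4792 / 6040 / 11855.

6040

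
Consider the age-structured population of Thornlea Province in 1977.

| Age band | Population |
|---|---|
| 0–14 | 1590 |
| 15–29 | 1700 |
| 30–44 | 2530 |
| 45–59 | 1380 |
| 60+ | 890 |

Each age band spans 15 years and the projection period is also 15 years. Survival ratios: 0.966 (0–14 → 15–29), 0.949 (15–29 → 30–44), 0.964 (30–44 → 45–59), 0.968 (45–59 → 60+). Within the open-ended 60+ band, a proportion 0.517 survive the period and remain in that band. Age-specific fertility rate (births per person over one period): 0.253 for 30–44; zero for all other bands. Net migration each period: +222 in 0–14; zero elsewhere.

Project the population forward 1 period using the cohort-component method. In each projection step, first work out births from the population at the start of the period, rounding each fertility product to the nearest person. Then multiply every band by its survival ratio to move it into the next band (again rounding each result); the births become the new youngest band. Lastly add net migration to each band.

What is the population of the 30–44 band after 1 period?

— Period 1 —
Births: 2530 × 0.253 = 640
15–29: 1590 × 0.966 = 1536
30–44: 1700 × 0.949 = 1613
45–59: 2530 × 0.964 = 2439
60+: 1380 × 0.968 + 890 × 0.517 = 1336 + 460 = 1796
Net migration: 0–14 + 222 → 862
Population now: 0–14=862, 15–29=1536, 30–44=1613, 45–59=2439, 60+=1796

1613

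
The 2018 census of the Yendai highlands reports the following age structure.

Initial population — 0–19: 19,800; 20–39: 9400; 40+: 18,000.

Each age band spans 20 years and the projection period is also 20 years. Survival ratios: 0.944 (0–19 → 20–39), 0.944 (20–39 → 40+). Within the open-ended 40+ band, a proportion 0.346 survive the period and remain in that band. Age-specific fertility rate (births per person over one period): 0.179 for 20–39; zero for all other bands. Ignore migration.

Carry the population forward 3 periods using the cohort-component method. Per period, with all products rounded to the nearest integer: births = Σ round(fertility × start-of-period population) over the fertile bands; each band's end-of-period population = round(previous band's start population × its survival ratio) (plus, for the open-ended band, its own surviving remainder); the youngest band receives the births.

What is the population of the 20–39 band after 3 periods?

3159

— Period 1 —
Births: 9400 × 0.179 = 1683
20–39: 19800 × 0.944 = 18691
40+: 9400 × 0.944 + 18000 × 0.346 = 8874 + 6228 = 15102
Population now: 0–19=1683, 20–39=18691, 40+=15102
— Period 2 —
Births: 18691 × 0.179 = 3346
20–39: 1683 × 0.944 = 1589
40+: 18691 × 0.944 + 15102 × 0.346 = 17644 + 5225 = 22869
Population now: 0–19=3346, 20–39=1589, 40+=22869
— Period 3 —
Births: 1589 × 0.179 = 284
20–39: 3346 × 0.944 = 3159
40+: 1589 × 0.944 + 22869 × 0.346 = 1500 + 7913 = 9413
Population now: 0–19=284, 20–39=3159, 40+=9413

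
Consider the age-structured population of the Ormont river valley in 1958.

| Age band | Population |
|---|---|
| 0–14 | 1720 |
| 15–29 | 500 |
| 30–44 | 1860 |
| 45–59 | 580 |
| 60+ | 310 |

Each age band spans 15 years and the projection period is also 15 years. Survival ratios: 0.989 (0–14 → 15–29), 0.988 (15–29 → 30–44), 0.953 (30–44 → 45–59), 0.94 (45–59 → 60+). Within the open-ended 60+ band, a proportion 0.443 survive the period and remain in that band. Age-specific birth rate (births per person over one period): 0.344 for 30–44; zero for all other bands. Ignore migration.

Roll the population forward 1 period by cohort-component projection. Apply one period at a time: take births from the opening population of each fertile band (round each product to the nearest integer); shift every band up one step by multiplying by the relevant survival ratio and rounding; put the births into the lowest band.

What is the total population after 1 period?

5290

Period 1:
Births: 1860 × 0.344 = 640
15–29: 1720 × 0.989 = 1701
30–44: 500 × 0.988 = 494
45–59: 1860 × 0.953 = 1773
60+: 580 × 0.94 + 310 × 0.443 = 545 + 137 = 682
→ [640, 1701, 494, 1773, 682]
Total after period 1: 640 + 1701 + 494 + 1773 + 682 = 5290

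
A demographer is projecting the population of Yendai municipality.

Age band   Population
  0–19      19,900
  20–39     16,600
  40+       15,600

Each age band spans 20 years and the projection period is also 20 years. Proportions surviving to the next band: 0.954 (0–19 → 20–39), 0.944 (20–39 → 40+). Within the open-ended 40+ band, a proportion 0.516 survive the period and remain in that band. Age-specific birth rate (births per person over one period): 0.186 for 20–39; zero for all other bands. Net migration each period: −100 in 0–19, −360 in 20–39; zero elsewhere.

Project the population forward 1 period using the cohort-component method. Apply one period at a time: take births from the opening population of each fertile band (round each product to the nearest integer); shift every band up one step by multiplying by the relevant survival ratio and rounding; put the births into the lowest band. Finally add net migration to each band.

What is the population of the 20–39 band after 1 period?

18625

Period 1.
Births: 16600 * 0.186 = 3088
20–39: 19900 * 0.954 = 18985
40+: 16600 * 0.944 + 15600 * 0.516 = 15670 + 8050 = 23720
Net migration: 0–19 − 100 → 2988; 20–39 − 360 → 18625
Population now: 0–19=2988, 20–39=18625, 40+=23720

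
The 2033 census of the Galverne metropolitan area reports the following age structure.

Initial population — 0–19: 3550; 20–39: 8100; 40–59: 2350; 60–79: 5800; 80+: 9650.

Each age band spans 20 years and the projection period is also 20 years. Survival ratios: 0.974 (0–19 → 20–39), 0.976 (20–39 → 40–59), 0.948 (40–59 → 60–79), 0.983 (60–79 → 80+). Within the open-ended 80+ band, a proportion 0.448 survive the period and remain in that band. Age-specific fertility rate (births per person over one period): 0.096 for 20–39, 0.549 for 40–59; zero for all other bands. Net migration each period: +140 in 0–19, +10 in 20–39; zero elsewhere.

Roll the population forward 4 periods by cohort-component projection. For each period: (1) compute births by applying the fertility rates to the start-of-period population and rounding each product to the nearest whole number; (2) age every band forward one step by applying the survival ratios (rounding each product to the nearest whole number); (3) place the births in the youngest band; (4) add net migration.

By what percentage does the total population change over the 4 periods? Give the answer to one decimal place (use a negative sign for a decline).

-37.9

— Period 1 —
Births: 8100 × 0.096 = 778  |  2350 × 0.549 = 1290 ⇒ total 2068
20–39: 3550 × 0.974 = 3458
40–59: 8100 × 0.976 = 7906
60–79: 2350 × 0.948 = 2228
80+: 5800 × 0.983 + 9650 × 0.448 = 5701 + 4323 = 10024
Net migration: 0–19 + 140 → 2208; 20–39 + 10 → 3468
Population now: 0–19=2208, 20–39=3468, 40–59=7906, 60–79=2228, 80+=10024
— Period 2 —
Births: 3468 × 0.096 = 333  |  7906 × 0.549 = 4340 ⇒ total 4673
20–39: 2208 × 0.974 = 2151
40–59: 3468 × 0.976 = 3385
60–79: 7906 × 0.948 = 7495
80+: 2228 × 0.983 + 10024 × 0.448 = 2190 + 4491 = 6681
Net migration: 0–19 + 140 → 4813; 20–39 + 10 → 2161
Population now: 0–19=4813, 20–39=2161, 40–59=3385, 60–79=7495, 80+=6681
— Period 3 —
Births: 2161 × 0.096 = 207  |  3385 × 0.549 = 1858 ⇒ total 2065
20–39: 4813 × 0.974 = 4688
40–59: 2161 × 0.976 = 2109
60–79: 3385 × 0.948 = 3209
80+: 7495 × 0.983 + 6681 × 0.448 = 7368 + 2993 = 10361
Net migration: 0–19 + 140 → 2205; 20–39 + 10 → 4698
Population now: 0–19=2205, 20–39=4698, 40–59=2109, 60–79=3209, 80+=10361
— Period 4 —
Births: 4698 × 0.096 = 451  |  2109 × 0.549 = 1158 ⇒ total 1609
20–39: 2205 × 0.974 = 2148
40–59: 4698 × 0.976 = 4585
60–79: 2109 × 0.948 = 1999
80+: 3209 × 0.983 + 10361 × 0.448 = 3154 + 4642 = 7796
Net migration: 0–19 + 140 → 1749; 20–39 + 10 → 2158
Population now: 0–19=1749, 20–39=2158, 40–59=4585, 60–79=1999, 80+=7796
Total: 29450 → 18287; change = -11163; percentage change = -37.9%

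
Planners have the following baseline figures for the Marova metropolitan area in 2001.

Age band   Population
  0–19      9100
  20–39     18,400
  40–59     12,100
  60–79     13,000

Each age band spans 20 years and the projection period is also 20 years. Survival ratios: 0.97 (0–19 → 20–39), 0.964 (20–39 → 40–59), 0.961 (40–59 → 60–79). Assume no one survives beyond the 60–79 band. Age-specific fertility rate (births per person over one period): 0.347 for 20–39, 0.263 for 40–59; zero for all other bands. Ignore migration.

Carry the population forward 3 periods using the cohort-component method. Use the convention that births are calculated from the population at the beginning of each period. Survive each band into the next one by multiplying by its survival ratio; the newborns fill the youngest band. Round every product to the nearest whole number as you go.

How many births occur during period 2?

— Period 1 —
Births: 18400 * 0.347 = 6385 ; 12100 * 0.263 = 3182 — total 9567
20–39: 9100 * 0.97 = 8827
40–59: 18400 * 0.964 = 17738
60–79: 12100 * 0.961 = 11628
Giving 9567 / 8827 / 17738 / 11628.
— Period 2 —
Births: 8827 * 0.347 = 3063 ; 17738 * 0.263 = 4665 — total 7728
20–39: 9567 * 0.97 = 9280
40–59: 8827 * 0.964 = 8509
60–79: 17738 * 0.961 = 17046
Giving 7728 / 9280 / 8509 / 17046.

7728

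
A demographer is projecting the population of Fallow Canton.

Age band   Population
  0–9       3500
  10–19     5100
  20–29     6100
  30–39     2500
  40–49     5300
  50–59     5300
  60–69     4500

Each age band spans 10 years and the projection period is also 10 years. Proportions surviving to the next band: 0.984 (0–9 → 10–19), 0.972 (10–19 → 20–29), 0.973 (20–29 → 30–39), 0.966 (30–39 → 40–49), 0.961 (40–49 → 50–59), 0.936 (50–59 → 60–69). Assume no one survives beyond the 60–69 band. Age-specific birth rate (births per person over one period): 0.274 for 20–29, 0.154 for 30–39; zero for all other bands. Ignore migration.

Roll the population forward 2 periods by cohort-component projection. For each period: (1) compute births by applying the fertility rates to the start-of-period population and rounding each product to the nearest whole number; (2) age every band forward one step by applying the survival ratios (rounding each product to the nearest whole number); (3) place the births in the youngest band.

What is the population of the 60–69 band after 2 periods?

After projecting period 1:
Births: 6100 * 0.274 = 1671  |  2500 * 0.154 = 385 → total 2056
10–19: 3500 * 0.984 = 3444
20–29: 5100 * 0.972 = 4957
30–39: 6100 * 0.973 = 5935
40–49: 2500 * 0.966 = 2415
50–59: 5300 * 0.961 = 5093
60–69: 5300 * 0.936 = 4961
→ [2056, 3444, 4957, 5935, 2415, 5093, 4961]
After projecting period 2:
Births: 4957 * 0.274 = 1358  |  5935 * 0.154 = 914 → total 2272
10–19: 2056 * 0.984 = 2023
20–29: 3444 * 0.972 = 3348
30–39: 4957 * 0.973 = 4823
40–49: 5935 * 0.966 = 5733
50–59: 2415 * 0.961 = 2321
60–69: 5093 * 0.936 = 4767
→ [2272, 2023, 3348, 4823, 5733, 2321, 4767]

4767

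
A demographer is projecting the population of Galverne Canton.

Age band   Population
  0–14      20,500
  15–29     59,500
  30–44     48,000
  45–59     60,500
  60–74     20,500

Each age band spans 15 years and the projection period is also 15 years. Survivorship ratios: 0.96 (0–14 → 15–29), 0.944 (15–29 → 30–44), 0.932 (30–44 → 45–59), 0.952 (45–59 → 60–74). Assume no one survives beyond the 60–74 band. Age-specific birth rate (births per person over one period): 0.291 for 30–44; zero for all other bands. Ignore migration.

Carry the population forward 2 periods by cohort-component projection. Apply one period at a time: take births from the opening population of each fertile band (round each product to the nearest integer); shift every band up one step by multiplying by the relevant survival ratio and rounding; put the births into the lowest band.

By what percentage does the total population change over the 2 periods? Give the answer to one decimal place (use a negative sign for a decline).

Period 1:
Births: 48000 × 0.291 = 13968
15–29: 20500 × 0.96 = 19680
30–44: 59500 × 0.944 = 56168
45–59: 48000 × 0.932 = 44736
60–74: 60500 × 0.952 = 57596
End of period: [13968, 19680, 56168, 44736, 57596]
Period 2:
Births: 56168 × 0.291 = 16345
15–29: 13968 × 0.96 = 13409
30–44: 19680 × 0.944 = 18578
45–59: 56168 × 0.932 = 52349
60–74: 44736 × 0.952 = 42589
End of period: [16345, 13409, 18578, 52349, 42589]
Total: 209000 → 143270; change = -65730; percentage change = -31.4%

-31.4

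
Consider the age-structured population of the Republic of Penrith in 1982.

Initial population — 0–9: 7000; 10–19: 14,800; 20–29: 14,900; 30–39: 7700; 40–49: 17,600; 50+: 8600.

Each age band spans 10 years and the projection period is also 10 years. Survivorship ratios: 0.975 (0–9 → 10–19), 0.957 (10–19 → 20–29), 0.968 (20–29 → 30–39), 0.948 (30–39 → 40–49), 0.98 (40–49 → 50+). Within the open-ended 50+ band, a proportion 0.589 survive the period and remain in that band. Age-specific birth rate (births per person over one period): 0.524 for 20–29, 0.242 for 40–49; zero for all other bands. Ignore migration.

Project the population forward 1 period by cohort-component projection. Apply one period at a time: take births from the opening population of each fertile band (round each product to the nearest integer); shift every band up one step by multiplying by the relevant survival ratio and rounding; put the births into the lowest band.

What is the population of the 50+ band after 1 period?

Numbering the groups 1..6 from youngest to oldest:
Period 1:
Births: 14900 × 0.524 = 7808  |  17600 × 0.242 = 4259 ⇒ total 12067
Group 2: 7000 × 0.975 = 6825
Group 3: 14800 × 0.957 = 14164
Group 4: 14900 × 0.968 = 14423
Group 5: 7700 × 0.948 = 7300
Group 6: 17600 × 0.98 + 8600 × 0.589 = 17248 + 5065 = 22313
→ [12067, 6825, 14164, 14423, 7300, 22313]

22313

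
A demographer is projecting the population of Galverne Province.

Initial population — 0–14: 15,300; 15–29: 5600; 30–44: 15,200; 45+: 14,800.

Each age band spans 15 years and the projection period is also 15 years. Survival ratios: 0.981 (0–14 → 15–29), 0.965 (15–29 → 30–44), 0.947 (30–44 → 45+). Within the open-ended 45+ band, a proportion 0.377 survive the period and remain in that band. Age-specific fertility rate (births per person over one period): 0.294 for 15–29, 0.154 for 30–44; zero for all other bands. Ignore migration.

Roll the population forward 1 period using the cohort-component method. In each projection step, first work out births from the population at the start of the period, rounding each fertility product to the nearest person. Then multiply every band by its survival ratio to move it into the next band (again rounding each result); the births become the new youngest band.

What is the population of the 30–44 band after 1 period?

5404

Numbering the groups 1..4 from youngest to oldest:
Period 1:
Births: 5600 × 0.294 = 1646  |  15200 × 0.154 = 2341 → 3987
Group 2: 15300 × 0.981 = 15009
Group 3: 5600 × 0.965 = 5404
Group 4: 15200 × 0.947 + 14800 × 0.377 = 14394 + 5580 = 19974
→ [3987, 15009, 5404, 19974]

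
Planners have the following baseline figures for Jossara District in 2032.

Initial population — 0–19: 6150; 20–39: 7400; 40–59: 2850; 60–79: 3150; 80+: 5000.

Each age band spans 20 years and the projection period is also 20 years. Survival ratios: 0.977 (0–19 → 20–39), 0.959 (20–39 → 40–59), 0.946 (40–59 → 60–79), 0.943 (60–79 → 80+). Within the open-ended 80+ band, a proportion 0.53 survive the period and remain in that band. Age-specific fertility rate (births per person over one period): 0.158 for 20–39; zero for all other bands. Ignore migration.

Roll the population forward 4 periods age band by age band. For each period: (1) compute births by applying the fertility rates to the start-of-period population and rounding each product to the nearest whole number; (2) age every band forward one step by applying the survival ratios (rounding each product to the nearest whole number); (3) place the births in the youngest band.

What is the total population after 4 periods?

Let group 1 be 0–19 through group 5 = 80+.
[period 1]
Births: 7400 × 0.158 = 1169
Group 2: 6150 × 0.977 = 6009
Group 3: 7400 × 0.959 = 7097
Group 4: 2850 × 0.946 = 2696
Group 5: 3150 × 0.943 + 5000 × 0.53 = 2970 + 2650 = 5620
Giving 1169 / 6009 / 7097 / 2696 / 5620.
[period 2]
Births: 6009 × 0.158 = 949
Group 2: 1169 × 0.977 = 1142
Group 3: 6009 × 0.959 = 5763
Group 4: 7097 × 0.946 = 6714
Group 5: 2696 × 0.943 + 5620 × 0.53 = 2542 + 2979 = 5521
Giving 949 / 1142 / 5763 / 6714 / 5521.
[period 3]
Births: 1142 × 0.158 = 180
Group 2: 949 × 0.977 = 927
Group 3: 1142 × 0.959 = 1095
Group 4: 5763 × 0.946 = 5452
Group 5: 6714 × 0.943 + 5521 × 0.53 = 6331 + 2926 = 9257
Giving 180 / 927 / 1095 / 5452 / 9257.
[period 4]
Births: 927 × 0.158 = 146
Group 2: 180 × 0.977 = 176
Group 3: 927 × 0.959 = 889
Group 4: 1095 × 0.946 = 1036
Group 5: 5452 × 0.943 + 9257 × 0.53 = 5141 + 4906 = 10047
Giving 146 / 176 / 889 / 1036 / 10047.
Total after period 4: 146 + 176 + 889 + 1036 + 10047 = 12294

12294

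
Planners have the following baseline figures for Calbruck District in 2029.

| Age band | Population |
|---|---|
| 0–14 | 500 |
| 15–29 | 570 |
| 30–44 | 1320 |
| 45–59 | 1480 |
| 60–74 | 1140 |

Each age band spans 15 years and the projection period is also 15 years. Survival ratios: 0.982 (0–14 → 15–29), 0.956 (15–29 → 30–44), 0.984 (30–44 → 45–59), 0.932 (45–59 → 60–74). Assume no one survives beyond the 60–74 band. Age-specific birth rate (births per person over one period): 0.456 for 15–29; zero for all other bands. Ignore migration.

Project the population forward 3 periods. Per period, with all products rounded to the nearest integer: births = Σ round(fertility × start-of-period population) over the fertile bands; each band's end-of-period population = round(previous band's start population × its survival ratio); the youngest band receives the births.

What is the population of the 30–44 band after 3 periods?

244

Numbering the bands 1..5 from youngest to oldest:
Period 1:
Births: 570 × 0.456 = 260
Band 2: 500 × 0.982 = 491
Band 3: 570 × 0.956 = 545
Band 4: 1320 × 0.984 = 1299
Band 5: 1480 × 0.932 = 1379
Giving 260 / 491 / 545 / 1299 / 1379.
Period 2:
Births: 491 × 0.456 = 224
Band 2: 260 × 0.982 = 255
Band 3: 491 × 0.956 = 469
Band 4: 545 × 0.984 = 536
Band 5: 1299 × 0.932 = 1211
Giving 224 / 255 / 469 / 536 / 1211.
Period 3:
Births: 255 × 0.456 = 116
Band 2: 224 × 0.982 = 220
Band 3: 255 × 0.956 = 244
Band 4: 469 × 0.984 = 461
Band 5: 536 × 0.932 = 500
Giving 116 / 220 / 244 / 461 / 500.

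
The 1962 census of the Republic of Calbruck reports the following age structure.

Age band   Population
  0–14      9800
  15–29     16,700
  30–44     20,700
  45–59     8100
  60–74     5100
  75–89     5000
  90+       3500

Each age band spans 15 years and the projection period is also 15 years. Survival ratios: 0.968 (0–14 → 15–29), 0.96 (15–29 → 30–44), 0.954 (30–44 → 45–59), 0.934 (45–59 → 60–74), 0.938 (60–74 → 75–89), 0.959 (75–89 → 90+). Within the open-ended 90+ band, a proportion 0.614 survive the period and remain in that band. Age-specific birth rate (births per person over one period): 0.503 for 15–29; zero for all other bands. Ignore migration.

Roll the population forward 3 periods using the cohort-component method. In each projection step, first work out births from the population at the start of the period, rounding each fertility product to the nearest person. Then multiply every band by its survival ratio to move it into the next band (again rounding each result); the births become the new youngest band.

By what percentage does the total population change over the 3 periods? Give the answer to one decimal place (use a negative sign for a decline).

After projecting period 1:
Births: 16700 * 0.503 = 8400
15–29: 9800 * 0.968 = 9486
30–44: 16700 * 0.96 = 16032
45–59: 20700 * 0.954 = 19748
60–74: 8100 * 0.934 = 7565
75–89: 5100 * 0.938 = 4784
90+: 5000 * 0.959 + 3500 * 0.614 = 4795 + 2149 = 6944
Giving 8400 / 9486 / 16032 / 19748 / 7565 / 4784 / 6944.
After projecting period 2:
Births: 9486 * 0.503 = 4771
15–29: 8400 * 0.968 = 8131
30–44: 9486 * 0.96 = 9107
45–59: 16032 * 0.954 = 15295
60–74: 19748 * 0.934 = 18445
75–89: 7565 * 0.938 = 7096
90+: 4784 * 0.959 + 6944 * 0.614 = 4588 + 4264 = 8852
Giving 4771 / 8131 / 9107 / 15295 / 18445 / 7096 / 8852.
After projecting period 3:
Births: 8131 * 0.503 = 4090
15–29: 4771 * 0.968 = 4618
30–44: 8131 * 0.96 = 7806
45–59: 9107 * 0.954 = 8688
60–74: 15295 * 0.934 = 14286
75–89: 18445 * 0.938 = 17301
90+: 7096 * 0.959 + 8852 * 0.614 = 6805 + 5435 = 12240
Giving 4090 / 4618 / 7806 / 8688 / 14286 / 17301 / 12240.
Total: 68900 → 69029; change = 129; percentage change = 0.2%

0.2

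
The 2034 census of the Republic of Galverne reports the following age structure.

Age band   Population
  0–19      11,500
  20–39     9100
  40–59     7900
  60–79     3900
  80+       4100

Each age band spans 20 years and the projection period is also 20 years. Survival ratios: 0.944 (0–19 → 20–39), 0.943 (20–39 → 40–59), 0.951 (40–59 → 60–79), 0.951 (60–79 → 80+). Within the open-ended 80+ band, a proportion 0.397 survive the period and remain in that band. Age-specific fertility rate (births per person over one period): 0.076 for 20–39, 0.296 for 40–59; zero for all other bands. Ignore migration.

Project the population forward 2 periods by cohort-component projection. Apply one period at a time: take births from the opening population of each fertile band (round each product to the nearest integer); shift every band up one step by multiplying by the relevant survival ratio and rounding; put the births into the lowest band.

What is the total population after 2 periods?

Period 1:
Births: 9100 × 0.076 = 692  |  7900 × 0.296 = 2338 → total 3030
20–39: 11500 × 0.944 = 10856
40–59: 9100 × 0.943 = 8581
60–79: 7900 × 0.951 = 7513
80+: 3900 × 0.951 + 4100 × 0.397 = 3709 + 1628 = 5337
End of period: [3030, 10856, 8581, 7513, 5337]
Period 2:
Births: 10856 × 0.076 = 825  |  8581 × 0.296 = 2540 → total 3365
20–39: 3030 × 0.944 = 2860
40–59: 10856 × 0.943 = 10237
60–79: 8581 × 0.951 = 8161
80+: 7513 × 0.951 + 5337 × 0.397 = 7145 + 2119 = 9264
End of period: [3365, 2860, 10237, 8161, 9264]
Total after period 2: 3365 + 2860 + 10237 + 8161 + 9264 = 33887

33887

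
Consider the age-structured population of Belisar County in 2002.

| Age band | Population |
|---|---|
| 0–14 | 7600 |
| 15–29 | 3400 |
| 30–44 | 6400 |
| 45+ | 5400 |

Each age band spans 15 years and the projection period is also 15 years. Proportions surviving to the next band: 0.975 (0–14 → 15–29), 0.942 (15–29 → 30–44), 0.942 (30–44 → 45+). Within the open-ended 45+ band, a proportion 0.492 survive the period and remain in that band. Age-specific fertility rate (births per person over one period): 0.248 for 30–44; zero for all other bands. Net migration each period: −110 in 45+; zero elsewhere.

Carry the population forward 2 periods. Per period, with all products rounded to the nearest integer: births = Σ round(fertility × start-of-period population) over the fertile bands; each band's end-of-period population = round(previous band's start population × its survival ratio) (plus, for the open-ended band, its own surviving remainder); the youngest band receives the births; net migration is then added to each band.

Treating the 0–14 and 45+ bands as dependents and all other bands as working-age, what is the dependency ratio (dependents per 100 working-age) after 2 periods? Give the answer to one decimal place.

92.9

— Period 1 —
Births: 6400 × 0.248 = 1587
15–29: 7600 × 0.975 = 7410
30–44: 3400 × 0.942 = 3203
45+: 6400 × 0.942 + 5400 × 0.492 = 6029 + 2657 = 8686
Net migration: 45+ − 110 → 8576
→ [1587, 7410, 3203, 8576]
— Period 2 —
Births: 3203 × 0.248 = 794
15–29: 1587 × 0.975 = 1547
30–44: 7410 × 0.942 = 6980
45+: 3203 × 0.942 + 8576 × 0.492 = 3017 + 4219 = 7236
Net migration: 45+ − 110 → 7126
→ [794, 1547, 6980, 7126]
Dependents (band 0–14 + band 45+) = 794 + 7126 = 7920; working-age = 8527; ratio = 7920/8527 × 100 = 92.9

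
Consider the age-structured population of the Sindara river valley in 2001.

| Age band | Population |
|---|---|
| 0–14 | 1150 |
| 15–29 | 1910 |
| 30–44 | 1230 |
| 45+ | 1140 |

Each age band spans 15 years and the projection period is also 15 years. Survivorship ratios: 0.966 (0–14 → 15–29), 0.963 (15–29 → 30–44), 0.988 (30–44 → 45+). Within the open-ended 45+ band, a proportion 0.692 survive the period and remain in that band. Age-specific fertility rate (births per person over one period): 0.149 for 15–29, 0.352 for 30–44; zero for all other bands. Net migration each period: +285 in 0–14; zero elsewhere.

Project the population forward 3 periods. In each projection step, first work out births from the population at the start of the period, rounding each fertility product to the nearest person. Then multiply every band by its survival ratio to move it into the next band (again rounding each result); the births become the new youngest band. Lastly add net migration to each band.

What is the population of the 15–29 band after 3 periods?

1061

Call the bands 1 to 4, youngest first.
[period 1]
Births: 1910 × 0.149 = 285, 1230 × 0.352 = 433 → 718
Band 2: 1150 × 0.966 = 1111
Band 3: 1910 × 0.963 = 1839
Band 4: 1230 × 0.988 + 1140 × 0.692 = 1215 + 789 = 2004
Net migration: Band 1 + 285 → 1003
Population now: 0–14=1003, 15–29=1111, 30–44=1839, 45+=2004
[period 2]
Births: 1111 × 0.149 = 166, 1839 × 0.352 = 647 → 813
Band 2: 1003 × 0.966 = 969
Band 3: 1111 × 0.963 = 1070
Band 4: 1839 × 0.988 + 2004 × 0.692 = 1817 + 1387 = 3204
Net migration: Band 1 + 285 → 1098
Population now: 0–14=1098, 15–29=969, 30–44=1070, 45+=3204
[period 3]
Births: 969 × 0.149 = 144, 1070 × 0.352 = 377 → 521
Band 2: 1098 × 0.966 = 1061
Band 3: 969 × 0.963 = 933
Band 4: 1070 × 0.988 + 3204 × 0.692 = 1057 + 2217 = 3274
Net migration: Band 1 + 285 → 806
Population now: 0–14=806, 15–29=1061, 30–44=933, 45+=3274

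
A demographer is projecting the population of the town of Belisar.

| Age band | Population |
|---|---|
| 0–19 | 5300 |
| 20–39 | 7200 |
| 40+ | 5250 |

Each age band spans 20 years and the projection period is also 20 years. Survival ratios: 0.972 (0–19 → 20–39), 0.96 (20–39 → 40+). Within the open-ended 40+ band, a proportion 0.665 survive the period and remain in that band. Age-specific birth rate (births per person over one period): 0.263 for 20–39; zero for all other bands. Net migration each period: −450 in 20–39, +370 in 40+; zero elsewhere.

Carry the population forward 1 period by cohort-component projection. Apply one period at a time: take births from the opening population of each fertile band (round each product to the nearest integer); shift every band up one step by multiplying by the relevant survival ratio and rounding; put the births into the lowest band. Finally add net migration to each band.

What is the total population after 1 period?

17369

Let band 1 be 0–19 through band 3 = 40+.
[period 1]
Births: 7200 × 0.263 = 1894
Band 2: 5300 × 0.972 = 5152
Band 3: 7200 × 0.96 + 5250 × 0.665 = 6912 + 3491 = 10403
Net migration: Band 2 − 450 → 4702; Band 3 + 370 → 10773
→ [1894, 4702, 10773]
Total after period 1: 1894 + 4702 + 10773 = 17369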